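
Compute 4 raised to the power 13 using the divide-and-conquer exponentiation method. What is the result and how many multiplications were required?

Computing 4^13 by squaring (build up from 4^1; each line after the first costs one multiplication):

4^1 = 4
4^2 = (4^1)^2 = 4^2 = 16
4^3 = 4 * 4^2 = 4 * 16 = 64
4^6 = (4^3)^2 = 64^2 = 4096
4^12 = (4^6)^2 = 4096^2 = 16777216
4^13 = 4 * 4^12 = 4 * 16777216 = 67108864

Result: 67108864
Multiplications needed: 5 (5 lines after 4^1)

4^13 = 67108864. Using exponentiation by squaring, this requires 5 multiplications. The key idea: if the exponent is even, square the half-power; if odd, multiply by the base once.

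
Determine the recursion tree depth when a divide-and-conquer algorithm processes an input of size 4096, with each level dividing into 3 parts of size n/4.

For divide and conquer with division factor 4:

Problem sizes at each level:
Level 0: 4096
Level 1: 1024
Level 2: 256
Level 3: 64
Level 4: 16
Level 5: 4
Level 6: 1

The root is level 0 and the size-1 base case is level 6 (the tree spans levels 0 through 6, i.e. 7 levels counting the root), so the depth is the number of divisions: log_4(4096) = 6

The recursion tree depth is log_4(4096) = 6. At each level, the problem size is divided by 4, so it takes 6 divisions to reduce to a base case of size 1. The algorithm makes 3 recursive calls at each level.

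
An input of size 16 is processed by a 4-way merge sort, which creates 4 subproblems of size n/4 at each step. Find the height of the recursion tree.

For divide and conquer with division factor 4:

Problem sizes at each level:
Level 0: 16
Level 1: 4
Level 2: 1

The root is level 0 and the size-1 base case is level 2 (the tree spans levels 0 through 2, i.e. 3 levels counting the root), so the depth is the number of divisions: log_4(16) = 2

The recursion tree depth is log_4(16) = 2. At each level, the problem size is divided by 4, so it takes 2 divisions to reduce to a base case of size 1. The algorithm makes 4 recursive calls at each level.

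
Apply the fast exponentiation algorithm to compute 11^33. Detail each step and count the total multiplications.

Computing 11^33 by squaring (build up from 11^1; each line after the first costs one multiplication):

11^1 = 11
11^2 = (11^1)^2 = 11^2 = 121
11^4 = (11^2)^2 = 121^2 = 14641
11^8 = (11^4)^2 = 14641^2 = 214358881
11^16 = (11^8)^2 = 214358881^2 = 45949729863572161
11^32 = (11^16)^2 = 45949729863572161^2 = 2111377674535255285545615254209921
11^33 = 11 * 11^32 = 11 * 2111377674535255285545615254209921 = 23225154419887808141001767796309131

Result: 23225154419887808141001767796309131
Multiplications needed: 6 (6 lines after 11^1)

11^33 = 23225154419887808141001767796309131. Using exponentiation by squaring, this requires 6 multiplications. The key idea: if the exponent is even, square the half-power; if odd, multiply by the base once.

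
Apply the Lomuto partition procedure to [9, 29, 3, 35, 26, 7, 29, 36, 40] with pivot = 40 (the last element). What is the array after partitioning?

Lomuto partition with pivot = 40:

Initial array: [9, 29, 3, 35, 26, 7, 29, 36, 40]

arr[0]=9 <= 40: swap with position 0, array becomes [9, 29, 3, 35, 26, 7, 29, 36, 40]
arr[1]=29 <= 40: swap with position 1, array becomes [9, 29, 3, 35, 26, 7, 29, 36, 40]
arr[2]=3 <= 40: swap with position 2, array becomes [9, 29, 3, 35, 26, 7, 29, 36, 40]
arr[3]=35 <= 40: swap with position 3, array becomes [9, 29, 3, 35, 26, 7, 29, 36, 40]
arr[4]=26 <= 40: swap with position 4, array becomes [9, 29, 3, 35, 26, 7, 29, 36, 40]
arr[5]=7 <= 40: swap with position 5, array becomes [9, 29, 3, 35, 26, 7, 29, 36, 40]
arr[6]=29 <= 40: swap with position 6, array becomes [9, 29, 3, 35, 26, 7, 29, 36, 40]
arr[7]=36 <= 40: swap with position 7, array becomes [9, 29, 3, 35, 26, 7, 29, 36, 40]

Place pivot at position 8: [9, 29, 3, 35, 26, 7, 29, 36, 40]
Pivot position: 8

After partitioning with pivot 40, the array becomes [9, 29, 3, 35, 26, 7, 29, 36, 40]. The pivot is placed at index 8. All elements to the left of the pivot are <= 40, and all elements to the right are > 40.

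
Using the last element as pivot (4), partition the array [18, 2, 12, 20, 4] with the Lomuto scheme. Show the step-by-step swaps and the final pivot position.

Lomuto partition with pivot = 4:

Initial array: [18, 2, 12, 20, 4]

arr[0]=18 > 4: no swap
arr[1]=2 <= 4: swap with position 0, array becomes [2, 18, 12, 20, 4]
arr[2]=12 > 4: no swap
arr[3]=20 > 4: no swap

Place pivot at position 1: [2, 4, 12, 20, 18]
Pivot position: 1

After partitioning with pivot 4, the array becomes [2, 4, 12, 20, 18]. The pivot is placed at index 1. All elements to the left of the pivot are <= 4, and all elements to the right are > 4.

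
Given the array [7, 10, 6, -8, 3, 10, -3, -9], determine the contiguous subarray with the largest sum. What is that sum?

Using Kadane's algorithm on [7, 10, 6, -8, 3, 10, -3, -9]:

Scanning through the array:
Position 1 (value 10): max_ending_here = 17, max_so_far = 17
Position 2 (value 6): max_ending_here = 23, max_so_far = 23
Position 3 (value -8): max_ending_here = 15, max_so_far = 23
Position 4 (value 3): max_ending_here = 18, max_so_far = 23
Position 5 (value 10): max_ending_here = 28, max_so_far = 28
Position 6 (value -3): max_ending_here = 25, max_so_far = 28
Position 7 (value -9): max_ending_here = 16, max_so_far = 28

Maximum subarray: [7, 10, 6, -8, 3, 10]
Maximum sum: 28

The maximum subarray is [7, 10, 6, -8, 3, 10] with sum 28. This subarray runs from index 0 to index 5.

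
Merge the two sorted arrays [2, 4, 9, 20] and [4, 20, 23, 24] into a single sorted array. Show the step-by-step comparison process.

Merging process:

Compare 2 vs 4: take 2 from left. Merged: [2]
Compare 4 vs 4: take 4 from left. Merged: [2, 4]
Compare 9 vs 4: take 4 from right. Merged: [2, 4, 4]
Compare 9 vs 20: take 9 from left. Merged: [2, 4, 4, 9]
Compare 20 vs 20: take 20 from left. Merged: [2, 4, 4, 9, 20]
Append remaining from right: [20, 23, 24]. Merged: [2, 4, 4, 9, 20, 20, 23, 24]

Final merged array: [2, 4, 4, 9, 20, 20, 23, 24]
Total comparisons: 5

The merged array is [2, 4, 4, 9, 20, 20, 23, 24], requiring 5 comparisons. The merge step runs in O(n) time where n is the total number of elements.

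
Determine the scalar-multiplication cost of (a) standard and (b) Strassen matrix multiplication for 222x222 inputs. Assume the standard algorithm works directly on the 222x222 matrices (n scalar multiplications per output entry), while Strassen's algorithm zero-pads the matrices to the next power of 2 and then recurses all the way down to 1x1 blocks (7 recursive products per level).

Matrix multiplication for 222x222 matrices:

Strassen's algorithm requires power-of-2 dimensions. Pad 222x222 to 256x256 (next power of 2).

Standard algorithm: 222^3 = 10941048 multiplications
Strassen's algorithm: 7^(log2(256)) = 7^8 = 5764801 multiplications
Savings: 10941048 - 5764801 = 5176247 multiplications

Standard: 10941048 multiplications (222^3). Strassen: 5764801 multiplications (7^8, after padding to 256x256). Strassen reduces 8 recursive multiplications to 7 at each level.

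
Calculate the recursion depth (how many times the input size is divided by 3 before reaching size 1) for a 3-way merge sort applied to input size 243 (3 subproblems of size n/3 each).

For divide and conquer with division factor 3:

Problem sizes at each level:
Level 0: 243
Level 1: 81
Level 2: 27
Level 3: 9
Level 4: 3
Level 5: 1

The root is level 0 and the size-1 base case is level 5 (the tree spans levels 0 through 5, i.e. 6 levels counting the root), so the depth is the number of divisions: log_3(243) = 5

The recursion tree depth is log_3(243) = 5. At each level, the problem size is divided by 3, so it takes 5 divisions to reduce to a base case of size 1. The algorithm makes 3 recursive calls at each level.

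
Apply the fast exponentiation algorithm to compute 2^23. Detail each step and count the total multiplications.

Computing 2^23 by squaring (build up from 2^1; each line after the first costs one multiplication):

2^1 = 2
2^2 = (2^1)^2 = 2^2 = 4
2^4 = (2^2)^2 = 4^2 = 16
2^5 = 2 * 2^4 = 2 * 16 = 32
2^10 = (2^5)^2 = 32^2 = 1024
2^11 = 2 * 2^10 = 2 * 1024 = 2048
2^22 = (2^11)^2 = 2048^2 = 4194304
2^23 = 2 * 2^22 = 2 * 4194304 = 8388608

Result: 8388608
Multiplications needed: 7 (7 lines after 2^1)

2^23 = 8388608. Using exponentiation by squaring, this requires 7 multiplications. The key idea: if the exponent is even, square the half-power; if odd, multiply by the base once.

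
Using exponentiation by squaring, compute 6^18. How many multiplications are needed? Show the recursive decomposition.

Computing 6^18 by squaring (build up from 6^1; each line after the first costs one multiplication):

6^1 = 6
6^2 = (6^1)^2 = 6^2 = 36
6^4 = (6^2)^2 = 36^2 = 1296
6^8 = (6^4)^2 = 1296^2 = 1679616
6^9 = 6 * 6^8 = 6 * 1679616 = 10077696
6^18 = (6^9)^2 = 10077696^2 = 101559956668416

Result: 101559956668416
Multiplications needed: 5 (5 lines after 6^1)

6^18 = 101559956668416. Using exponentiation by squaring, this requires 5 multiplications. The key idea: if the exponent is even, square the half-power; if odd, multiply by the base once.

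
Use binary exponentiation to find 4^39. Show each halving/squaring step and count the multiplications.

Computing 4^39 by squaring (build up from 4^1; each line after the first costs one multiplication):

4^1 = 4
4^2 = (4^1)^2 = 4^2 = 16
4^4 = (4^2)^2 = 16^2 = 256
4^8 = (4^4)^2 = 256^2 = 65536
4^9 = 4 * 4^8 = 4 * 65536 = 262144
4^18 = (4^9)^2 = 262144^2 = 68719476736
4^19 = 4 * 4^18 = 4 * 68719476736 = 274877906944
4^38 = (4^19)^2 = 274877906944^2 = 75557863725914323419136
4^39 = 4 * 4^38 = 4 * 75557863725914323419136 = 302231454903657293676544

Result: 302231454903657293676544
Multiplications needed: 8 (8 lines after 4^1)

4^39 = 302231454903657293676544. Using exponentiation by squaring, this requires 8 multiplications. The key idea: if the exponent is even, square the half-power; if odd, multiply by the base once.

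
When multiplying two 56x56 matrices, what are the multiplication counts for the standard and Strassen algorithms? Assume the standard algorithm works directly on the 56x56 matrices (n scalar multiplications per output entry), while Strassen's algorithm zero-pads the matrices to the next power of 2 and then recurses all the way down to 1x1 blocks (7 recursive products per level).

Matrix multiplication for 56x56 matrices:

Strassen's algorithm requires power-of-2 dimensions. Pad 56x56 to 64x64 (next power of 2).

Standard algorithm: 56^3 = 175616 multiplications
Strassen's algorithm: 7^(log2(64)) = 7^6 = 117649 multiplications
Savings: 175616 - 117649 = 57967 multiplications

Standard: 175616 multiplications (56^3). Strassen: 117649 multiplications (7^6, after padding to 64x64). Strassen reduces 8 recursive multiplications to 7 at each level.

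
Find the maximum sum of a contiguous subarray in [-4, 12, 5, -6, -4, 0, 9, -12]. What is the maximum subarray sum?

Using Kadane's algorithm on [-4, 12, 5, -6, -4, 0, 9, -12]:

Scanning through the array:
Position 1 (value 12): max_ending_here = 12, max_so_far = 12
Position 2 (value 5): max_ending_here = 17, max_so_far = 17
Position 3 (value -6): max_ending_here = 11, max_so_far = 17
Position 4 (value -4): max_ending_here = 7, max_so_far = 17
Position 5 (value 0): max_ending_here = 7, max_so_far = 17
Position 6 (value 9): max_ending_here = 16, max_so_far = 17
Position 7 (value -12): max_ending_here = 4, max_so_far = 17

Maximum subarray: [12, 5]
Maximum sum: 17

The maximum subarray is [12, 5] with sum 17. This subarray runs from index 1 to index 2.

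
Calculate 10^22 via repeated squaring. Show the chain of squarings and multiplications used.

Computing 10^22 by squaring (build up from 10^1; each line after the first costs one multiplication):

10^1 = 10
10^2 = (10^1)^2 = 10^2 = 100
10^4 = (10^2)^2 = 100^2 = 10000
10^5 = 10 * 10^4 = 10 * 10000 = 100000
10^10 = (10^5)^2 = 100000^2 = 10000000000
10^11 = 10 * 10^10 = 10 * 10000000000 = 100000000000
10^22 = (10^11)^2 = 100000000000^2 = 10000000000000000000000

Result: 10000000000000000000000
Multiplications needed: 6 (6 lines after 10^1)

10^22 = 10000000000000000000000. Using exponentiation by squaring, this requires 6 multiplications. The key idea: if the exponent is even, square the half-power; if odd, multiply by the base once.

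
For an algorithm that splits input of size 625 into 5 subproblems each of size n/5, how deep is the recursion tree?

For divide and conquer with division factor 5:

Problem sizes at each level:
Level 0: 625
Level 1: 125
Level 2: 25
Level 3: 5
Level 4: 1

The root is level 0 and the size-1 base case is level 4 (the tree spans levels 0 through 4, i.e. 5 levels counting the root), so the depth is the number of divisions: log_5(625) = 4

The recursion tree depth is log_5(625) = 4. At each level, the problem size is divided by 5, so it takes 4 divisions to reduce to a base case of size 1. The algorithm makes 5 recursive calls at each level.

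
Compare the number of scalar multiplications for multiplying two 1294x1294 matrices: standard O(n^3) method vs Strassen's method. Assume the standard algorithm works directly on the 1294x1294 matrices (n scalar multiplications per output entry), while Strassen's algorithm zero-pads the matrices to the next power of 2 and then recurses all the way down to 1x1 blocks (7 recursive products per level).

Matrix multiplication for 1294x1294 matrices:

Strassen's algorithm requires power-of-2 dimensions. Pad 1294x1294 to 2048x2048 (next power of 2).

Standard algorithm: 1294^3 = 2166720184 multiplications
Strassen's algorithm: 7^(log2(2048)) = 7^11 = 1977326743 multiplications
Savings: 2166720184 - 1977326743 = 189393441 multiplications

Standard: 2166720184 multiplications (1294^3). Strassen: 1977326743 multiplications (7^11, after padding to 2048x2048). Strassen reduces 8 recursive multiplications to 7 at each level.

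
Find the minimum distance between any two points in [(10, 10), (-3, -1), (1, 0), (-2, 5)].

Computing all pairwise distances among 4 points:

d((10, 10), (-3, -1)) = 17.0294
d((10, 10), (1, 0)) = 13.4536
d((10, 10), (-2, 5)) = 13.0
d((-3, -1), (1, 0)) = 4.1231 <-- minimum
d((-3, -1), (-2, 5)) = 6.0828
d((1, 0), (-2, 5)) = 5.831

Closest pair: (-3, -1) and (1, 0) with distance 4.1231

The closest pair is (-3, -1) and (1, 0) with Euclidean distance 4.1231. For 4 points, brute-force pairwise comparison is shown above. For large n, the divide-and-conquer algorithm (sort by x, recurse on halves, check the dividing strip) achieves O(n log n).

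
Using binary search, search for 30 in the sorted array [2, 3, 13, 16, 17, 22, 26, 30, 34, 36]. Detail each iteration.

Binary search for 30 in [2, 3, 13, 16, 17, 22, 26, 30, 34, 36]:

lo=0, hi=9, mid=4, arr[mid]=17 -> 17 < 30, search right half
lo=5, hi=9, mid=7, arr[mid]=30 -> Found target at index 7!

Binary search finds 30 at index 7 after 2 comparisons. The search repeatedly halves the search space by comparing with the middle element.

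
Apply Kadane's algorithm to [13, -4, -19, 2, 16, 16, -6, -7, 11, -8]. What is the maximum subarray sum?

Using Kadane's algorithm on [13, -4, -19, 2, 16, 16, -6, -7, 11, -8]:

Scanning through the array:
Position 1 (value -4): max_ending_here = 9, max_so_far = 13
Position 2 (value -19): max_ending_here = -10, max_so_far = 13
Position 3 (value 2): max_ending_here = 2, max_so_far = 13
Position 4 (value 16): max_ending_here = 18, max_so_far = 18
Position 5 (value 16): max_ending_here = 34, max_so_far = 34
Position 6 (value -6): max_ending_here = 28, max_so_far = 34
Position 7 (value -7): max_ending_here = 21, max_so_far = 34
Position 8 (value 11): max_ending_here = 32, max_so_far = 34
Position 9 (value -8): max_ending_here = 24, max_so_far = 34

Maximum subarray: [2, 16, 16]
Maximum sum: 34

The maximum subarray is [2, 16, 16] with sum 34. This subarray runs from index 3 to index 5.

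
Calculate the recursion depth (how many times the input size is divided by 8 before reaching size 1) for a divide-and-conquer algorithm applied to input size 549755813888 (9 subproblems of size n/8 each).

For divide and conquer with division factor 8:

Problem sizes at each level:
Level 0: 549755813888
Level 1: 68719476736
Level 2: 8589934592
Level 3: 1073741824
Level 4: 134217728
Level 5: 16777216
Level 6: 2097152
Level 7: 262144
Level 8: 32768
Level 9: 4096
Level 10: 512
Level 11: 64
Level 12: 8
Level 13: 1

The root is level 0 and the size-1 base case is level 13 (the tree spans levels 0 through 13, i.e. 14 levels counting the root), so the depth is the number of divisions: log_8(549755813888) = 13

The recursion tree depth is log_8(549755813888) = 13. At each level, the problem size is divided by 8, so it takes 13 divisions to reduce to a base case of size 1. The algorithm makes 9 recursive calls at each level.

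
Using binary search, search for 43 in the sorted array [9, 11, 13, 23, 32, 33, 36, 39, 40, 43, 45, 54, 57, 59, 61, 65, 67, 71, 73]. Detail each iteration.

Binary search for 43 in [9, 11, 13, 23, 32, 33, 36, 39, 40, 43, 45, 54, 57, 59, 61, 65, 67, 71, 73]:

lo=0, hi=18, mid=9, arr[mid]=43 -> Found target at index 9!

Binary search finds 43 at index 9 after 1 comparisons. The search repeatedly halves the search space by comparing with the middle element.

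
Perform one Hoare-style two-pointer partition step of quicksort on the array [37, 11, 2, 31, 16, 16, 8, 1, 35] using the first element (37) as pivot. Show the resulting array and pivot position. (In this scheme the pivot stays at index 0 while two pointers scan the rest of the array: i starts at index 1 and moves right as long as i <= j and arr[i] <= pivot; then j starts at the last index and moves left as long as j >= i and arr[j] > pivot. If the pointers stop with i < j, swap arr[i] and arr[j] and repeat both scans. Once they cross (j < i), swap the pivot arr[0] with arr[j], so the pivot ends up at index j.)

Hoare-style two-pointer partition with pivot = 37:

Initial array: [37, 11, 2, 31, 16, 16, 8, 1, 35]

Pointers start at i = 1, j = 8.
i ends at 9, j ends at 8: the pointers have crossed (j < i), so scanning stops.

Swap pivot arr[0] with arr[8] to place pivot at position 8: [35, 11, 2, 31, 16, 16, 8, 1, 37]
Pivot position: 8

After partitioning with pivot 37, the array becomes [35, 11, 2, 31, 16, 16, 8, 1, 37]. The pivot is placed at index 8. All elements to the left of the pivot are <= 37, and all elements to the right are > 37.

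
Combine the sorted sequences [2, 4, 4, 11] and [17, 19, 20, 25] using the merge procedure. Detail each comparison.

Merging process:

Compare 2 vs 17: take 2 from left. Merged: [2]
Compare 4 vs 17: take 4 from left. Merged: [2, 4]
Compare 4 vs 17: take 4 from left. Merged: [2, 4, 4]
Compare 11 vs 17: take 11 from left. Merged: [2, 4, 4, 11]
Append remaining from right: [17, 19, 20, 25]. Merged: [2, 4, 4, 11, 17, 19, 20, 25]

Final merged array: [2, 4, 4, 11, 17, 19, 20, 25]
Total comparisons: 4

The merged array is [2, 4, 4, 11, 17, 19, 20, 25], requiring 4 comparisons. The merge step runs in O(n) time where n is the total number of elements.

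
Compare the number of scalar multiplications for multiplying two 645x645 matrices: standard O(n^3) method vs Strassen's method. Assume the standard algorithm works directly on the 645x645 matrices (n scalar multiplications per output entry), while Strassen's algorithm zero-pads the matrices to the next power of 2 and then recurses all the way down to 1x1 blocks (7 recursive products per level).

Matrix multiplication for 645x645 matrices:

Strassen's algorithm requires power-of-2 dimensions. Pad 645x645 to 1024x1024 (next power of 2).

Standard algorithm: 645^3 = 268336125 multiplications
Strassen's algorithm: 7^(log2(1024)) = 7^10 = 282475249 multiplications
Difference: 268336125 - 282475249 = -14139124 (Strassen uses MORE here due to padding overhead — for small or just-over-power-of-2 n, padding can outweigh the per-level savings)

Standard: 268336125 multiplications (645^3). Strassen: 282475249 multiplications (7^10, after padding to 1024x1024). Strassen reduces 8 recursive multiplications to 7 at each level.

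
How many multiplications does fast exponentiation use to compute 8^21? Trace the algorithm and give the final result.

Computing 8^21 by squaring (build up from 8^1; each line after the first costs one multiplication):

8^1 = 8
8^2 = (8^1)^2 = 8^2 = 64
8^4 = (8^2)^2 = 64^2 = 4096
8^5 = 8 * 8^4 = 8 * 4096 = 32768
8^10 = (8^5)^2 = 32768^2 = 1073741824
8^20 = (8^10)^2 = 1073741824^2 = 1152921504606846976
8^21 = 8 * 8^20 = 8 * 1152921504606846976 = 9223372036854775808

Result: 9223372036854775808
Multiplications needed: 6 (6 lines after 8^1)

8^21 = 9223372036854775808. Using exponentiation by squaring, this requires 6 multiplications. The key idea: if the exponent is even, square the half-power; if odd, multiply by the base once.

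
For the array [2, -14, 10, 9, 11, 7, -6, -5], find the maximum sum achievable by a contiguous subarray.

Using Kadane's algorithm on [2, -14, 10, 9, 11, 7, -6, -5]:

Scanning through the array:
Position 1 (value -14): max_ending_here = -12, max_so_far = 2
Position 2 (value 10): max_ending_here = 10, max_so_far = 10
Position 3 (value 9): max_ending_here = 19, max_so_far = 19
Position 4 (value 11): max_ending_here = 30, max_so_far = 30
Position 5 (value 7): max_ending_here = 37, max_so_far = 37
Position 6 (value -6): max_ending_here = 31, max_so_far = 37
Position 7 (value -5): max_ending_here = 26, max_so_far = 37

Maximum subarray: [10, 9, 11, 7]
Maximum sum: 37

The maximum subarray is [10, 9, 11, 7] with sum 37. This subarray runs from index 2 to index 5.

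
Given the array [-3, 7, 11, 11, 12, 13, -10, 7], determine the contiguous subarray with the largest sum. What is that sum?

Using Kadane's algorithm on [-3, 7, 11, 11, 12, 13, -10, 7]:

Scanning through the array:
Position 1 (value 7): max_ending_here = 7, max_so_far = 7
Position 2 (value 11): max_ending_here = 18, max_so_far = 18
Position 3 (value 11): max_ending_here = 29, max_so_far = 29
Position 4 (value 12): max_ending_here = 41, max_so_far = 41
Position 5 (value 13): max_ending_here = 54, max_so_far = 54
Position 6 (value -10): max_ending_here = 44, max_so_far = 54
Position 7 (value 7): max_ending_here = 51, max_so_far = 54

Maximum subarray: [7, 11, 11, 12, 13]
Maximum sum: 54

The maximum subarray is [7, 11, 11, 12, 13] with sum 54. This subarray runs from index 1 to index 5.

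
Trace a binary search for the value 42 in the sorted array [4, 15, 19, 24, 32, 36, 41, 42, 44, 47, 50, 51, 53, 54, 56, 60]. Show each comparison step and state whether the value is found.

Binary search for 42 in [4, 15, 19, 24, 32, 36, 41, 42, 44, 47, 50, 51, 53, 54, 56, 60]:

lo=0, hi=15, mid=7, arr[mid]=42 -> Found target at index 7!

Binary search finds 42 at index 7 after 1 comparisons. The search repeatedly halves the search space by comparing with the middle element.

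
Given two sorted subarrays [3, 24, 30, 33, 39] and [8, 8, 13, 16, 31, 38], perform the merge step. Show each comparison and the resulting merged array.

Merging process:

Compare 3 vs 8: take 3 from left. Merged: [3]
Compare 24 vs 8: take 8 from right. Merged: [3, 8]
Compare 24 vs 8: take 8 from right. Merged: [3, 8, 8]
Compare 24 vs 13: take 13 from right. Merged: [3, 8, 8, 13]
Compare 24 vs 16: take 16 from right. Merged: [3, 8, 8, 13, 16]
Compare 24 vs 31: take 24 from left. Merged: [3, 8, 8, 13, 16, 24]
Compare 30 vs 31: take 30 from left. Merged: [3, 8, 8, 13, 16, 24, 30]
Compare 33 vs 31: take 31 from right. Merged: [3, 8, 8, 13, 16, 24, 30, 31]
Compare 33 vs 38: take 33 from left. Merged: [3, 8, 8, 13, 16, 24, 30, 31, 33]
Compare 39 vs 38: take 38 from right. Merged: [3, 8, 8, 13, 16, 24, 30, 31, 33, 38]
Append remaining from left: [39]. Merged: [3, 8, 8, 13, 16, 24, 30, 31, 33, 38, 39]

Final merged array: [3, 8, 8, 13, 16, 24, 30, 31, 33, 38, 39]
Total comparisons: 10

The merged array is [3, 8, 8, 13, 16, 24, 30, 31, 33, 38, 39], requiring 10 comparisons. The merge step runs in O(n) time where n is the total number of elements.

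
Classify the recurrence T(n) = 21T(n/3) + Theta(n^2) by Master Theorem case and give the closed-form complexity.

Master Theorem for T(n) = 21T(n/3) + O(n^2):

a = 21, b = 3, c = 2
log_b(a) = log_3(21) = 2.7712

Case 1: c = 2 < log_3(21) = 2.7712
T(n) = O(n^(log_3 21))

For T(n) = 21T(n/3) + O(n^2): log_3(21) = 2.7712. This is Case 1 of the Master Theorem (c < log_b(a), work dominated by leaves), giving O(n^(log_3 21)).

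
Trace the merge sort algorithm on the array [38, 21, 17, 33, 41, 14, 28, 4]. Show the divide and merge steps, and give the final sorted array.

Merge sort trace:

Split: [38, 21, 17, 33, 41, 14, 28, 4] -> [38, 21, 17, 33] and [41, 14, 28, 4]
  Split: [38, 21, 17, 33] -> [38, 21] and [17, 33]
    Split: [38, 21] -> [38] and [21]
    Merge: [38] + [21] -> [21, 38]
    Split: [17, 33] -> [17] and [33]
    Merge: [17] + [33] -> [17, 33]
  Merge: [21, 38] + [17, 33] -> [17, 21, 33, 38]
  Split: [41, 14, 28, 4] -> [41, 14] and [28, 4]
    Split: [41, 14] -> [41] and [14]
    Merge: [41] + [14] -> [14, 41]
    Split: [28, 4] -> [28] and [4]
    Merge: [28] + [4] -> [4, 28]
  Merge: [14, 41] + [4, 28] -> [4, 14, 28, 41]
Merge: [17, 21, 33, 38] + [4, 14, 28, 41] -> [4, 14, 17, 21, 28, 33, 38, 41]

Final sorted array: [4, 14, 17, 21, 28, 33, 38, 41]

The merge sort proceeds by recursively splitting the array and merging sorted halves.
After all merges, the sorted array is [4, 14, 17, 21, 28, 33, 38, 41].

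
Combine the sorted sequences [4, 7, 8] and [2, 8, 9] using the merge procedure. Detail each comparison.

Merging process:

Compare 4 vs 2: take 2 from right. Merged: [2]
Compare 4 vs 8: take 4 from left. Merged: [2, 4]
Compare 7 vs 8: take 7 from left. Merged: [2, 4, 7]
Compare 8 vs 8: take 8 from left. Merged: [2, 4, 7, 8]
Append remaining from right: [8, 9]. Merged: [2, 4, 7, 8, 8, 9]

Final merged array: [2, 4, 7, 8, 8, 9]
Total comparisons: 4

The merged array is [2, 4, 7, 8, 8, 9], requiring 4 comparisons. The merge step runs in O(n) time where n is the total number of elements.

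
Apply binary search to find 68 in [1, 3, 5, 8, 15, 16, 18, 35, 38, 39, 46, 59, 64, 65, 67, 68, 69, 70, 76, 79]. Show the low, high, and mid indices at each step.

Binary search for 68 in [1, 3, 5, 8, 15, 16, 18, 35, 38, 39, 46, 59, 64, 65, 67, 68, 69, 70, 76, 79]:

lo=0, hi=19, mid=9, arr[mid]=39 -> 39 < 68, search right half
lo=10, hi=19, mid=14, arr[mid]=67 -> 67 < 68, search right half
lo=15, hi=19, mid=17, arr[mid]=70 -> 70 > 68, search left half
lo=15, hi=16, mid=15, arr[mid]=68 -> Found target at index 15!

Binary search finds 68 at index 15 after 4 comparisons. The search repeatedly halves the search space by comparing with the middle element.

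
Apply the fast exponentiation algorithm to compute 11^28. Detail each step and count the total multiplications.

Computing 11^28 by squaring (build up from 11^1; each line after the first costs one multiplication):

11^1 = 11
11^2 = (11^1)^2 = 11^2 = 121
11^3 = 11 * 11^2 = 11 * 121 = 1331
11^6 = (11^3)^2 = 1331^2 = 1771561
11^7 = 11 * 11^6 = 11 * 1771561 = 19487171
11^14 = (11^7)^2 = 19487171^2 = 379749833583241
11^28 = (11^14)^2 = 379749833583241^2 = 144209936106499234037676064081

Result: 144209936106499234037676064081
Multiplications needed: 6 (6 lines after 11^1)

11^28 = 144209936106499234037676064081. Using exponentiation by squaring, this requires 6 multiplications. The key idea: if the exponent is even, square the half-power; if odd, multiply by the base once.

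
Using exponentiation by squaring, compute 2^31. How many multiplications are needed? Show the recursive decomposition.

Computing 2^31 by squaring (build up from 2^1; each line after the first costs one multiplication):

2^1 = 2
2^2 = (2^1)^2 = 2^2 = 4
2^3 = 2 * 2^2 = 2 * 4 = 8
2^6 = (2^3)^2 = 8^2 = 64
2^7 = 2 * 2^6 = 2 * 64 = 128
2^14 = (2^7)^2 = 128^2 = 16384
2^15 = 2 * 2^14 = 2 * 16384 = 32768
2^30 = (2^15)^2 = 32768^2 = 1073741824
2^31 = 2 * 2^30 = 2 * 1073741824 = 2147483648

Result: 2147483648
Multiplications needed: 8 (8 lines after 2^1)

2^31 = 2147483648. Using exponentiation by squaring, this requires 8 multiplications. The key idea: if the exponent is even, square the half-power; if odd, multiply by the base once.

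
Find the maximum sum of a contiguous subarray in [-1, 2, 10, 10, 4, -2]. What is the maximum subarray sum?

Using Kadane's algorithm on [-1, 2, 10, 10, 4, -2]:

Scanning through the array:
Position 1 (value 2): max_ending_here = 2, max_so_far = 2
Position 2 (value 10): max_ending_here = 12, max_so_far = 12
Position 3 (value 10): max_ending_here = 22, max_so_far = 22
Position 4 (value 4): max_ending_here = 26, max_so_far = 26
Position 5 (value -2): max_ending_here = 24, max_so_far = 26

Maximum subarray: [2, 10, 10, 4]
Maximum sum: 26

The maximum subarray is [2, 10, 10, 4] with sum 26. This subarray runs from index 1 to index 4.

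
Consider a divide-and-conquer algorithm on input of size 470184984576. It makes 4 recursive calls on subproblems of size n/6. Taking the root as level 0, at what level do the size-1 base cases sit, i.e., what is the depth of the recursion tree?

For divide and conquer with division factor 6:

Problem sizes at each level:
Level 0: 470184984576
Level 1: 78364164096
Level 2: 13060694016
Level 3: 2176782336
Level 4: 362797056
Level 5: 60466176
Level 6: 10077696
Level 7: 1679616
Level 8: 279936
Level 9: 46656
Level 10: 7776
Level 11: 1296
Level 12: 216
Level 13: 36
Level 14: 6
Level 15: 1

The root is level 0 and the size-1 base case is level 15 (the tree spans levels 0 through 15, i.e. 16 levels counting the root), so the depth is the number of divisions: log_6(470184984576) = 15

The recursion tree depth is log_6(470184984576) = 15. At each level, the problem size is divided by 6, so it takes 15 divisions to reduce to a base case of size 1. The algorithm makes 4 recursive calls at each level.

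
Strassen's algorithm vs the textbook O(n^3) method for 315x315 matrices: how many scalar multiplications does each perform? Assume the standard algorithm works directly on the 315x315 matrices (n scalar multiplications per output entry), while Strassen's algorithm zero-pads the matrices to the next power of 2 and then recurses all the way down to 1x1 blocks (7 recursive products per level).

Matrix multiplication for 315x315 matrices:

Strassen's algorithm requires power-of-2 dimensions. Pad 315x315 to 512x512 (next power of 2).

Standard algorithm: 315^3 = 31255875 multiplications
Strassen's algorithm: 7^(log2(512)) = 7^9 = 40353607 multiplications
Difference: 31255875 - 40353607 = -9097732 (Strassen uses MORE here due to padding overhead — for small or just-over-power-of-2 n, padding can outweigh the per-level savings)

Standard: 31255875 multiplications (315^3). Strassen: 40353607 multiplications (7^9, after padding to 512x512). Strassen reduces 8 recursive multiplications to 7 at each level.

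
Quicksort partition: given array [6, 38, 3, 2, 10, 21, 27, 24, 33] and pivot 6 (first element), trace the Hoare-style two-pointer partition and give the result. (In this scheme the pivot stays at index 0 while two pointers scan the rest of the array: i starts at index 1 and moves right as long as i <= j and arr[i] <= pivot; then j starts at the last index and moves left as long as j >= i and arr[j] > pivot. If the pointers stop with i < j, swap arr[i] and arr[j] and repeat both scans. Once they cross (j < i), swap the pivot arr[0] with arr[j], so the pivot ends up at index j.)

Hoare-style two-pointer partition with pivot = 6:

Initial array: [6, 38, 3, 2, 10, 21, 27, 24, 33]

Pointers start at i = 1, j = 8.
i stops at index 1 (arr[1]=38 > 6), j stops at index 3 (arr[3]=2 <= 6): swap arr[1] and arr[3], array becomes [6, 2, 3, 38, 10, 21, 27, 24, 33]
i ends at 3, j ends at 2: the pointers have crossed (j < i), so scanning stops.

Swap pivot arr[0] with arr[2] to place pivot at position 2: [3, 2, 6, 38, 10, 21, 27, 24, 33]
Pivot position: 2

After partitioning with pivot 6, the array becomes [3, 2, 6, 38, 10, 21, 27, 24, 33]. The pivot is placed at index 2. All elements to the left of the pivot are <= 6, and all elements to the right are > 6.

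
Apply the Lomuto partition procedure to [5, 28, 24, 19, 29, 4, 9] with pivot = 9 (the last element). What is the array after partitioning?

Lomuto partition with pivot = 9:

Initial array: [5, 28, 24, 19, 29, 4, 9]

arr[0]=5 <= 9: swap with position 0, array becomes [5, 28, 24, 19, 29, 4, 9]
arr[1]=28 > 9: no swap
arr[2]=24 > 9: no swap
arr[3]=19 > 9: no swap
arr[4]=29 > 9: no swap
arr[5]=4 <= 9: swap with position 1, array becomes [5, 4, 24, 19, 29, 28, 9]

Place pivot at position 2: [5, 4, 9, 19, 29, 28, 24]
Pivot position: 2

After partitioning with pivot 9, the array becomes [5, 4, 9, 19, 29, 28, 24]. The pivot is placed at index 2. All elements to the left of the pivot are <= 9, and all elements to the right are > 9.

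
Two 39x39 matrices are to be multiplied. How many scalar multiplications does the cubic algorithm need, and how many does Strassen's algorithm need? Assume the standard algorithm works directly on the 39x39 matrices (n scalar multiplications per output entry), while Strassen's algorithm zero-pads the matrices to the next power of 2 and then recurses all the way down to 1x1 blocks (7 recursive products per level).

Matrix multiplication for 39x39 matrices:

Strassen's algorithm requires power-of-2 dimensions. Pad 39x39 to 64x64 (next power of 2).

Standard algorithm: 39^3 = 59319 multiplications
Strassen's algorithm: 7^(log2(64)) = 7^6 = 117649 multiplications
Difference: 59319 - 117649 = -58330 (Strassen uses MORE here due to padding overhead — for small or just-over-power-of-2 n, padding can outweigh the per-level savings)

Standard: 59319 multiplications (39^3). Strassen: 117649 multiplications (7^6, after padding to 64x64). Strassen reduces 8 recursive multiplications to 7 at each level.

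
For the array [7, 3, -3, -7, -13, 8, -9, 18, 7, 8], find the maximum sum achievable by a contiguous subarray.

Using Kadane's algorithm on [7, 3, -3, -7, -13, 8, -9, 18, 7, 8]:

Scanning through the array:
Position 1 (value 3): max_ending_here = 10, max_so_far = 10
Position 2 (value -3): max_ending_here = 7, max_so_far = 10
Position 3 (value -7): max_ending_here = 0, max_so_far = 10
Position 4 (value -13): max_ending_here = -13, max_so_far = 10
Position 5 (value 8): max_ending_here = 8, max_so_far = 10
Position 6 (value -9): max_ending_here = -1, max_so_far = 10
Position 7 (value 18): max_ending_here = 18, max_so_far = 18
Position 8 (value 7): max_ending_here = 25, max_so_far = 25
Position 9 (value 8): max_ending_here = 33, max_so_far = 33

Maximum subarray: [18, 7, 8]
Maximum sum: 33

The maximum subarray is [18, 7, 8] with sum 33. This subarray runs from index 7 to index 9.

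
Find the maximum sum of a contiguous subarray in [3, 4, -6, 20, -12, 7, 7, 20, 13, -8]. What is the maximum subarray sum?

Using Kadane's algorithm on [3, 4, -6, 20, -12, 7, 7, 20, 13, -8]:

Scanning through the array:
Position 1 (value 4): max_ending_here = 7, max_so_far = 7
Position 2 (value -6): max_ending_here = 1, max_so_far = 7
Position 3 (value 20): max_ending_here = 21, max_so_far = 21
Position 4 (value -12): max_ending_here = 9, max_so_far = 21
Position 5 (value 7): max_ending_here = 16, max_so_far = 21
Position 6 (value 7): max_ending_here = 23, max_so_far = 23
Position 7 (value 20): max_ending_here = 43, max_so_far = 43
Position 8 (value 13): max_ending_here = 56, max_so_far = 56
Position 9 (value -8): max_ending_here = 48, max_so_far = 56

Maximum subarray: [3, 4, -6, 20, -12, 7, 7, 20, 13]
Maximum sum: 56

The maximum subarray is [3, 4, -6, 20, -12, 7, 7, 20, 13] with sum 56. This subarray runs from index 0 to index 8.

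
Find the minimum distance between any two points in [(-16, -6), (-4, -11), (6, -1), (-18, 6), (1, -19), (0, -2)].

Computing all pairwise distances among 6 points:

d((-16, -6), (-4, -11)) = 13.0
d((-16, -6), (6, -1)) = 22.561
d((-16, -6), (-18, 6)) = 12.1655
d((-16, -6), (1, -19)) = 21.4009
d((-16, -6), (0, -2)) = 16.4924
d((-4, -11), (6, -1)) = 14.1421
d((-4, -11), (-18, 6)) = 22.0227
d((-4, -11), (1, -19)) = 9.434
d((-4, -11), (0, -2)) = 9.8489
d((6, -1), (-18, 6)) = 25.0
d((6, -1), (1, -19)) = 18.6815
d((6, -1), (0, -2)) = 6.0828 <-- minimum
d((-18, 6), (1, -19)) = 31.4006
d((-18, 6), (0, -2)) = 19.6977
d((1, -19), (0, -2)) = 17.0294

Closest pair: (6, -1) and (0, -2) with distance 6.0828

The closest pair is (6, -1) and (0, -2) with Euclidean distance 6.0828. For 6 points, brute-force pairwise comparison is shown above. For large n, the divide-and-conquer algorithm (sort by x, recurse on halves, check the dividing strip) achieves O(n log n).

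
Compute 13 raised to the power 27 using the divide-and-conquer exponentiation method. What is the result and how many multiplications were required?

Computing 13^27 by squaring (build up from 13^1; each line after the first costs one multiplication):

13^1 = 13
13^2 = (13^1)^2 = 13^2 = 169
13^3 = 13 * 13^2 = 13 * 169 = 2197
13^6 = (13^3)^2 = 2197^2 = 4826809
13^12 = (13^6)^2 = 4826809^2 = 23298085122481
13^13 = 13 * 13^12 = 13 * 23298085122481 = 302875106592253
13^26 = (13^13)^2 = 302875106592253^2 = 91733330193268616658399616009
13^27 = 13 * 13^26 = 13 * 91733330193268616658399616009 = 1192533292512492016559195008117

Result: 1192533292512492016559195008117
Multiplications needed: 7 (7 lines after 13^1)

13^27 = 1192533292512492016559195008117. Using exponentiation by squaring, this requires 7 multiplications. The key idea: if the exponent is even, square the half-power; if odd, multiply by the base once.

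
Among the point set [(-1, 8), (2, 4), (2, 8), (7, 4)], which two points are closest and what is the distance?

Computing all pairwise distances among 4 points:

d((-1, 8), (2, 4)) = 5.0
d((-1, 8), (2, 8)) = 3.0 <-- minimum
d((-1, 8), (7, 4)) = 8.9443
d((2, 4), (2, 8)) = 4.0
d((2, 4), (7, 4)) = 5.0
d((2, 8), (7, 4)) = 6.4031

Closest pair: (-1, 8) and (2, 8) with distance 3.0

The closest pair is (-1, 8) and (2, 8) with Euclidean distance 3.0. For 4 points, brute-force pairwise comparison is shown above. For large n, the divide-and-conquer algorithm (sort by x, recurse on halves, check the dividing strip) achieves O(n log n).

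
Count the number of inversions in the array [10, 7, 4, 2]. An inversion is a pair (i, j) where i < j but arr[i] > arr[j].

Finding inversions in [10, 7, 4, 2]:

(0, 1): arr[0]=10 > arr[1]=7
(0, 2): arr[0]=10 > arr[2]=4
(0, 3): arr[0]=10 > arr[3]=2
(1, 2): arr[1]=7 > arr[2]=4
(1, 3): arr[1]=7 > arr[3]=2
(2, 3): arr[2]=4 > arr[3]=2

Total inversions: 6

The array has 6 inversion(s): (0,1), (0,2), (0,3), (1,2), (1,3), (2,3). Each pair (i,j) satisfies i < j and arr[i] > arr[j].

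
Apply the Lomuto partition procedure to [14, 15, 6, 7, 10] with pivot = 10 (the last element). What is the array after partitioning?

Lomuto partition with pivot = 10:

Initial array: [14, 15, 6, 7, 10]

arr[0]=14 > 10: no swap
arr[1]=15 > 10: no swap
arr[2]=6 <= 10: swap with position 0, array becomes [6, 15, 14, 7, 10]
arr[3]=7 <= 10: swap with position 1, array becomes [6, 7, 14, 15, 10]

Place pivot at position 2: [6, 7, 10, 15, 14]
Pivot position: 2

After partitioning with pivot 10, the array becomes [6, 7, 10, 15, 14]. The pivot is placed at index 2. All elements to the left of the pivot are <= 10, and all elements to the right are > 10.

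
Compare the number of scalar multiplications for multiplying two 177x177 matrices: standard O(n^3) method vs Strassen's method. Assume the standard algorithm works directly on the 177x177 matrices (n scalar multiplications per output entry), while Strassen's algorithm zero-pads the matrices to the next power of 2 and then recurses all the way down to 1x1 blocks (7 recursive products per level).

Matrix multiplication for 177x177 matrices:

Strassen's algorithm requires power-of-2 dimensions. Pad 177x177 to 256x256 (next power of 2).

Standard algorithm: 177^3 = 5545233 multiplications
Strassen's algorithm: 7^(log2(256)) = 7^8 = 5764801 multiplications
Difference: 5545233 - 5764801 = -219568 (Strassen uses MORE here due to padding overhead — for small or just-over-power-of-2 n, padding can outweigh the per-level savings)

Standard: 5545233 multiplications (177^3). Strassen: 5764801 multiplications (7^8, after padding to 256x256). Strassen reduces 8 recursive multiplications to 7 at each level.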